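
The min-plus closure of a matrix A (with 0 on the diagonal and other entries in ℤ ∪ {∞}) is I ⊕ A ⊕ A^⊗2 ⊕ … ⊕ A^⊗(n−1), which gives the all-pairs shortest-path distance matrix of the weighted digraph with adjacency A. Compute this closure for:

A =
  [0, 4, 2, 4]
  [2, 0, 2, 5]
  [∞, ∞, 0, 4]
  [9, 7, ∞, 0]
Closure =
  [0, 4, 2, 4]
  [2, 0, 2, 5]
  [13, 11, 0, 4]
  [9, 7, 9, 0]

This is the Floyd-Warshall all-pairs shortest-path computation. For each intermediate vertex k = 0, 1, …, 3, update dist[i][j] ← min(dist[i][j], dist[i][k] + dist[k][j]). The final matrix gives, for each (i, j), the minimum total weight of any directed path from i to j (possibly empty when i = j).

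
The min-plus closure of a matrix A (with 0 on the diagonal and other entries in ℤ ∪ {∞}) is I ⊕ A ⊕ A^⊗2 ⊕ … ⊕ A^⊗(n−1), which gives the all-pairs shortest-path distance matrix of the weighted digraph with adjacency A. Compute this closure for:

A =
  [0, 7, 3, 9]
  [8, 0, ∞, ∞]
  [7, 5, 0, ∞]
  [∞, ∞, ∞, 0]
Closure =
  [0, 7, 3, 9]
  [8, 0, 11, 17]
  [7, 5, 0, 16]
  [∞, ∞, ∞, 0]

This is the Floyd-Warshall all-pairs shortest-path computation. For each intermediate vertex k = 0, 1, …, 3, update dist[i][j] ← min(dist[i][j], dist[i][k] + dist[k][j]). The final matrix gives, for each (i, j), the minimum total weight of any directed path from i to j (possibly empty when i = j).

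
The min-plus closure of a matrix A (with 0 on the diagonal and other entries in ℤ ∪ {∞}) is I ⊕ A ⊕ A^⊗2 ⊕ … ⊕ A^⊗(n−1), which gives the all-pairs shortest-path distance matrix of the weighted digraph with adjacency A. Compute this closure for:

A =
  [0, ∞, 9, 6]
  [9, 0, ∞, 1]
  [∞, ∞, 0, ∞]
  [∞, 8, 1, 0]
Closure =
  [0, 14, 7, 6]
  [9, 0, 2, 1]
  [∞, ∞, 0, ∞]
  [17, 8, 1, 0]

This is the Floyd-Warshall all-pairs shortest-path computation. For each intermediate vertex k = 0, 1, …, 3, update dist[i][j] ← min(dist[i][j], dist[i][k] + dist[k][j]). The final matrix gives, for each (i, j), the minimum total weight of any directed path from i to j (possibly empty when i = j).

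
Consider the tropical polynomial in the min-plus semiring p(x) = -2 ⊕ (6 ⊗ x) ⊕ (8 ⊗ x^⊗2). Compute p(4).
p(4) = -2

A tropical monomial a ⊗ x^⊗i evaluates to a + i · x. Evaluating each term at x = 4:
  Term 0 contributes -2 + 0 · 4 = -2
  Term 1 contributes 6 + 1 · 4 = 10
  Term 2 contributes 8 + 2 · 4 = 16
p(4) = ⊕ of these = min[-2, 10, 16] = -2.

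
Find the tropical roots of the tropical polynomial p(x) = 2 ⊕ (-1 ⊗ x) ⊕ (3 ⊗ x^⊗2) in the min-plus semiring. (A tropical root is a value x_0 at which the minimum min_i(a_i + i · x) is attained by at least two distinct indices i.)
Roots: {-4, 3}

Each tropical root is a break point of the lower envelope of the lines y = a_i + i · x (there are 3 lines, with slopes 0, 1, ..., 2). Only the lines that attain the minimum somewhere contribute to roots; other lines are dominated. Here the surviving (envelope) indices are i = 2, i = 1, i = 0.
Intersections between consecutive envelope lines give the roots: for adjacent envelope indices i < j the intersection is x = (a_i − a_j) / (j − i). Reading off the sorted break points: {-4, 3}.
Verification: at each break x_0, at least two indices attain the minimum of min_i(a_i + i · x_0).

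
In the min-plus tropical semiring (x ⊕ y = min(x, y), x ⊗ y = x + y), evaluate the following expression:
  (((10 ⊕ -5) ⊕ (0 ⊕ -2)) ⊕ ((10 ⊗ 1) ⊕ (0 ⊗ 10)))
(((10 ⊕ -5) ⊕ (0 ⊕ -2)) ⊕ ((10 ⊗ 1) ⊕ (0 ⊗ 10))) = -5

Expand innermost to outermost. Recall ⊕ takes the minimum of its arguments and ⊗ takes their sum. Working out the expression (((10 ⊕ -5) ⊕ (0 ⊕ -2)) ⊕ ((10 ⊗ 1) ⊕ (0 ⊗ 10))) gives -5.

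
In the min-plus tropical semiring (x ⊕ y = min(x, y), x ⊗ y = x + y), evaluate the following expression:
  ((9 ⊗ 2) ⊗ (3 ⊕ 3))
((9 ⊗ 2) ⊗ (3 ⊕ 3)) = 14

Expand innermost to outermost. Recall ⊕ takes the minimum of its arguments and ⊗ takes their sum. Working out the expression ((9 ⊗ 2) ⊗ (3 ⊕ 3)) gives 14.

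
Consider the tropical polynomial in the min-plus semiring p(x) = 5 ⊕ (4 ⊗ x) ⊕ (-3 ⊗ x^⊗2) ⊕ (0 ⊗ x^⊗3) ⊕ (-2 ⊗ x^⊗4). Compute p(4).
p(4) = 5

A tropical monomial a ⊗ x^⊗i evaluates to a + i · x. Evaluating each term at x = 4:
  Term 0 contributes 5 + 0 · 4 = 5
  Term 1 contributes 4 + 1 · 4 = 8
  Term 2 contributes -3 + 2 · 4 = 5
  Term 3 contributes 0 + 3 · 4 = 12
  Term 4 contributes -2 + 4 · 4 = 14
p(4) = ⊕ of these = min[5, 8, 5, 12, 14] = 5.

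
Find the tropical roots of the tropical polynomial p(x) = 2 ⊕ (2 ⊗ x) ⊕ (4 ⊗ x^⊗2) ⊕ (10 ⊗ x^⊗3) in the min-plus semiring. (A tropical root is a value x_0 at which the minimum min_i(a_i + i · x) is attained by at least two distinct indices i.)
Roots: {-6, -2, 0}

Each tropical root is a break point of the lower envelope of the lines y = a_i + i · x (there are 4 lines, with slopes 0, 1, ..., 3). Only the lines that attain the minimum somewhere contribute to roots; other lines are dominated. Here the surviving (envelope) indices are i = 3, i = 2, i = 1, i = 0.
Intersections between consecutive envelope lines give the roots: for adjacent envelope indices i < j the intersection is x = (a_i − a_j) / (j − i). Reading off the sorted break points: {-6, -2, 0}.
Verification: at each break x_0, at least two indices attain the minimum of min_i(a_i + i · x_0).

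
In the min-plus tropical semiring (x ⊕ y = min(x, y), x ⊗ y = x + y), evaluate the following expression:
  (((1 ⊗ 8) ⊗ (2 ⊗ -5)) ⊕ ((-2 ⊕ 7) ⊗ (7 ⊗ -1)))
(((1 ⊗ 8) ⊗ (2 ⊗ -5)) ⊕ ((-2 ⊕ 7) ⊗ (7 ⊗ -1))) = 4

Expand innermost to outermost. Recall ⊕ takes the minimum of its arguments and ⊗ takes their sum. Working out the expression (((1 ⊗ 8) ⊗ (2 ⊗ -5)) ⊕ ((-2 ⊕ 7) ⊗ (7 ⊗ -1))) gives 4.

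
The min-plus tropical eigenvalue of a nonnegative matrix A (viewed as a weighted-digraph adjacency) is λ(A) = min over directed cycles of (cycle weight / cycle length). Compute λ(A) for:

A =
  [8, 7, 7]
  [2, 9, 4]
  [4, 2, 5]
λ(A) = 3

Enumerate directed cycles and compute their means (weight / length). Sample:
  cycle 0 → 0: weight = 8, length = 1, mean = 8/1 ≈ 8.000
  cycle 1 → 1: weight = 9, length = 1, mean = 9/1 ≈ 9.000
  cycle 2 → 2: weight = 5, length = 1, mean = 5/1 ≈ 5.000
  cycle 0 → 1 → 0: weight = 9, length = 2, mean = 9/2 ≈ 4.500
  cycle 0 → 2 → 0: weight = 11, length = 2, mean = 11/2 ≈ 5.500
  cycle 1 → 0 → 1: weight = 9, length = 2, mean = 9/2 ≈ 4.500
Minimum mean = 3.000, attained e.g. along the cycle 1 → 2 → 1 with weight 6 and length 2. So λ(A) = 6/2 = 3.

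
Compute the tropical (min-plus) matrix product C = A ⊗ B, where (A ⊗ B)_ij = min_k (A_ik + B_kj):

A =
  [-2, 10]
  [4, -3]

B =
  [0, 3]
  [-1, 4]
A ⊗ B =
  [-2, 1]
  [-4, 1]

Apply the min-plus product entry-by-entry:
  C[0][0] = min over k of (A[0][0] + B[0][0] = -2 + 0 = -2, A[0][1] + B[1][0] = 10 + -1 = 9) = -2 (attained at k = 0)
  C[0][1] = min over k of (A[0][0] + B[0][1] = -2 + 3 = 1, A[0][1] + B[1][1] = 10 + 4 = 14) = 1 (attained at k = 0)
  C[1][0] = min over k of (A[1][0] + B[0][0] = 4 + 0 = 4, A[1][1] + B[1][0] = -3 + -1 = -4) = -4 (attained at k = 1)
  C[1][1] = min over k of (A[1][0] + B[0][1] = 4 + 3 = 7, A[1][1] + B[1][1] = -3 + 4 = 1) = 1 (attained at k = 1)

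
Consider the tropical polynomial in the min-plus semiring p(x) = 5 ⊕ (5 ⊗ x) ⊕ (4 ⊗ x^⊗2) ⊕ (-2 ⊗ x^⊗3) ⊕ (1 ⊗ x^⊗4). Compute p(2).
p(2) = 4

A tropical monomial a ⊗ x^⊗i evaluates to a + i · x. Evaluating each term at x = 2:
  Term 0 contributes 5 + 0 · 2 = 5
  Term 1 contributes 5 + 1 · 2 = 7
  Term 2 contributes 4 + 2 · 2 = 8
  Term 3 contributes -2 + 3 · 2 = 4
  Term 4 contributes 1 + 4 · 2 = 9
p(2) = ⊕ of these = min[5, 7, 8, 4, 9] = 4.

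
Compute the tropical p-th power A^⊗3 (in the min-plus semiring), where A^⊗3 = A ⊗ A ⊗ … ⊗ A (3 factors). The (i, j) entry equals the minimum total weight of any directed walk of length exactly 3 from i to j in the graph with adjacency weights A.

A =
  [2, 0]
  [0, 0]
A^⊗3 =
  [0, 0]
  [0, 0]

Each entry (A^⊗3)_ij equals the minimum over all length-3 walks i = v_0 → v_1 → … → v_3 = j of Σ_t A[v_t][v_{t+1}]. For example, for (i, j) = (0, 1) we minimise over 4 possible intermediate vertex sequences; the minimum is 0, attained along the walk 0 → 1 → 0 → 1.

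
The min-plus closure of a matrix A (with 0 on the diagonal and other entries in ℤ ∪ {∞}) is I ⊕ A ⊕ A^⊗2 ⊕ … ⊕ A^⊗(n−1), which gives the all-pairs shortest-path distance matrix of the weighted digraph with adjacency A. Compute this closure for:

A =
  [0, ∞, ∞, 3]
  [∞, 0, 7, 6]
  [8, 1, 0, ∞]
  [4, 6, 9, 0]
Closure =
  [0, 9, 12, 3]
  [10, 0, 7, 6]
  [8, 1, 0, 7]
  [4, 6, 9, 0]

This is the Floyd-Warshall all-pairs shortest-path computation. For each intermediate vertex k = 0, 1, …, 3, update dist[i][j] ← min(dist[i][j], dist[i][k] + dist[k][j]). The final matrix gives, for each (i, j), the minimum total weight of any directed path from i to j (possibly empty when i = j).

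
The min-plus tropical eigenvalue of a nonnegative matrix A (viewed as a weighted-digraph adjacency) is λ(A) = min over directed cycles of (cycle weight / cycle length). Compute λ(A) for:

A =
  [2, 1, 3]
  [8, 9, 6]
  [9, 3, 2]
λ(A) = 2

Enumerate directed cycles and compute their means (weight / length). Sample:
  cycle 0 → 0: weight = 2, length = 1, mean = 2/1 ≈ 2.000
  cycle 1 → 1: weight = 9, length = 1, mean = 9/1 ≈ 9.000
  cycle 2 → 2: weight = 2, length = 1, mean = 2/1 ≈ 2.000
  cycle 0 → 1 → 0: weight = 9, length = 2, mean = 9/2 ≈ 4.500
  cycle 0 → 2 → 0: weight = 12, length = 2, mean = 12/2 ≈ 6.000
  cycle 1 → 0 → 1: weight = 9, length = 2, mean = 9/2 ≈ 4.500
Minimum mean = 2.000, attained e.g. along the cycle 0 → 0 with weight 2 and length 1. So λ(A) = 2/1 = 2.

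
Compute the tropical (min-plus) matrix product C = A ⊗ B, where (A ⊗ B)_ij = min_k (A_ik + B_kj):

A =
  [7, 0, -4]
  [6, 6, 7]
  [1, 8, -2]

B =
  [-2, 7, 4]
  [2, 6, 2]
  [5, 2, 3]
A ⊗ B =
  [1, -2, -1]
  [4, 9, 8]
  [-1, 0, 1]

Apply the min-plus product entry-by-entry:
  C[0][0] = min over k of (A[0][0] + B[0][0] = 7 + -2 = 5, A[0][1] + B[1][0] = 0 + 2 = 2, A[0][2] + B[2][0] = -4 + 5 = 1) = 1 (attained at k = 2)
  C[0][1] = min over k of (A[0][0] + B[0][1] = 7 + 7 = 14, A[0][1] + B[1][1] = 0 + 6 = 6, A[0][2] + B[2][1] = -4 + 2 = -2) = -2 (attained at k = 2)
  C[0][2] = min over k of (A[0][0] + B[0][2] = 7 + 4 = 11, A[0][1] + B[1][2] = 0 + 2 = 2, A[0][2] + B[2][2] = -4 + 3 = -1) = -1 (attained at k = 2)
  C[1][0] = min over k of (A[1][0] + B[0][0] = 6 + -2 = 4, A[1][1] + B[1][0] = 6 + 2 = 8, A[1][2] + B[2][0] = 7 + 5 = 12) = 4 (attained at k = 0)
  C[1][1] = min over k of (A[1][0] + B[0][1] = 6 + 7 = 13, A[1][1] + B[1][1] = 6 + 6 = 12, A[1][2] + B[2][1] = 7 + 2 = 9) = 9 (attained at k = 2)
  C[1][2] = min over k of (A[1][0] + B[0][2] = 6 + 4 = 10, A[1][1] + B[1][2] = 6 + 2 = 8, A[1][2] + B[2][2] = 7 + 3 = 10) = 8 (attained at k = 1)
  C[2][0] = min over k of (A[2][0] + B[0][0] = 1 + -2 = -1, A[2][1] + B[1][0] = 8 + 2 = 10, A[2][2] + B[2][0] = -2 + 5 = 3) = -1 (attained at k = 0)
  C[2][1] = min over k of (A[2][0] + B[0][1] = 1 + 7 = 8, A[2][1] + B[1][1] = 8 + 6 = 14, A[2][2] + B[2][1] = -2 + 2 = 0) = 0 (attained at k = 2)
  C[2][2] = min over k of (A[2][0] + B[0][2] = 1 + 4 = 5, A[2][1] + B[1][2] = 8 + 2 = 10, A[2][2] + B[2][2] = -2 + 3 = 1) = 1 (attained at k = 2)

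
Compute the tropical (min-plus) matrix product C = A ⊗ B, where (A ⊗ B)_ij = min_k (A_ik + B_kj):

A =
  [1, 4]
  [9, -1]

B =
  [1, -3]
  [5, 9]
A ⊗ B =
  [2, -2]
  [4, 6]

Apply the min-plus product entry-by-entry:
  C[0][0] = min over k of (A[0][0] + B[0][0] = 1 + 1 = 2, A[0][1] + B[1][0] = 4 + 5 = 9) = 2 (attained at k = 0)
  C[0][1] = min over k of (A[0][0] + B[0][1] = 1 + -3 = -2, A[0][1] + B[1][1] = 4 + 9 = 13) = -2 (attained at k = 0)
  C[1][0] = min over k of (A[1][0] + B[0][0] = 9 + 1 = 10, A[1][1] + B[1][0] = -1 + 5 = 4) = 4 (attained at k = 1)
  C[1][1] = min over k of (A[1][0] + B[0][1] = 9 + -3 = 6, A[1][1] + B[1][1] = -1 + 9 = 8) = 6 (attained at k = 0)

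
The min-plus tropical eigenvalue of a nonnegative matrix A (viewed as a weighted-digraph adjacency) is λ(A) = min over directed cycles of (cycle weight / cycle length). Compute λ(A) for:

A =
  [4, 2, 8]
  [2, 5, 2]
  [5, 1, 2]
λ(A) = 3/2

Enumerate directed cycles and compute their means (weight / length). Sample:
  cycle 0 → 0: weight = 4, length = 1, mean = 4/1 ≈ 4.000
  cycle 1 → 1: weight = 5, length = 1, mean = 5/1 ≈ 5.000
  cycle 2 → 2: weight = 2, length = 1, mean = 2/1 ≈ 2.000
  cycle 0 → 1 → 0: weight = 4, length = 2, mean = 4/2 ≈ 2.000
  cycle 0 → 2 → 0: weight = 13, length = 2, mean = 13/2 ≈ 6.500
  cycle 1 → 0 → 1: weight = 4, length = 2, mean = 4/2 ≈ 2.000
Minimum mean = 1.500, attained e.g. along the cycle 1 → 2 → 1 with weight 3 and length 2. So λ(A) = 3/2 = 3/2.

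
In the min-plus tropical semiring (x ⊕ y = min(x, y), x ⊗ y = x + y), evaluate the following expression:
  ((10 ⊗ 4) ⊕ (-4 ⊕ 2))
((10 ⊗ 4) ⊕ (-4 ⊕ 2)) = -4

Expand innermost to outermost. Recall ⊕ takes the minimum of its arguments and ⊗ takes their sum. Working out the expression ((10 ⊗ 4) ⊕ (-4 ⊕ 2)) gives -4.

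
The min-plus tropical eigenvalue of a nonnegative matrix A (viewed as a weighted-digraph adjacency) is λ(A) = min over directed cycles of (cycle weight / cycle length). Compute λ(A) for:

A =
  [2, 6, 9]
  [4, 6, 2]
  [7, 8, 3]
λ(A) = 2

Enumerate directed cycles and compute their means (weight / length). Sample:
  cycle 0 → 0: weight = 2, length = 1, mean = 2/1 ≈ 2.000
  cycle 1 → 1: weight = 6, length = 1, mean = 6/1 ≈ 6.000
  cycle 2 → 2: weight = 3, length = 1, mean = 3/1 ≈ 3.000
  cycle 0 → 1 → 0: weight = 10, length = 2, mean = 10/2 ≈ 5.000
  cycle 0 → 2 → 0: weight = 16, length = 2, mean = 16/2 ≈ 8.000
  cycle 1 → 0 → 1: weight = 10, length = 2, mean = 10/2 ≈ 5.000
Minimum mean = 2.000, attained e.g. along the cycle 0 → 0 with weight 2 and length 1. So λ(A) = 2/1 = 2.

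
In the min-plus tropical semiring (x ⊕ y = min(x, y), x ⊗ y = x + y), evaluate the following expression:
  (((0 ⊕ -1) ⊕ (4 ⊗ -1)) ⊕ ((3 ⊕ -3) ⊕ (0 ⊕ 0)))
(((0 ⊕ -1) ⊕ (4 ⊗ -1)) ⊕ ((3 ⊕ -3) ⊕ (0 ⊕ 0))) = -3

Expand innermost to outermost. Recall ⊕ takes the minimum of its arguments and ⊗ takes their sum. Working out the expression (((0 ⊕ -1) ⊕ (4 ⊗ -1)) ⊕ ((3 ⊕ -3) ⊕ (0 ⊕ 0))) gives -3.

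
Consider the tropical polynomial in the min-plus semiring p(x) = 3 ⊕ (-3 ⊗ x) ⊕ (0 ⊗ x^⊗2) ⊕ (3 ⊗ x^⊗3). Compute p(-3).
p(-3) = -6

A tropical monomial a ⊗ x^⊗i evaluates to a + i · x. Evaluating each term at x = -3:
  Term 0 contributes 3 + 0 · -3 = 3
  Term 1 contributes -3 + 1 · -3 = -6
  Term 2 contributes 0 + 2 · -3 = -6
  Term 3 contributes 3 + 3 · -3 = -6
p(-3) = ⊕ of these = min[3, -6, -6, -6] = -6.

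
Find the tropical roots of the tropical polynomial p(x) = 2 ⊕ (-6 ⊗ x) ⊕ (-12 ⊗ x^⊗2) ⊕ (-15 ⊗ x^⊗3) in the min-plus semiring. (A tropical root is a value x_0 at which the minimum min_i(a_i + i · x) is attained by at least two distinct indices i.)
Roots: {3, 6, 8}

Each tropical root is a break point of the lower envelope of the lines y = a_i + i · x (there are 4 lines, with slopes 0, 1, ..., 3). Only the lines that attain the minimum somewhere contribute to roots; other lines are dominated. Here the surviving (envelope) indices are i = 3, i = 2, i = 1, i = 0.
Intersections between consecutive envelope lines give the roots: for adjacent envelope indices i < j the intersection is x = (a_i − a_j) / (j − i). Reading off the sorted break points: {3, 6, 8}.
Verification: at each break x_0, at least two indices attain the minimum of min_i(a_i + i · x_0).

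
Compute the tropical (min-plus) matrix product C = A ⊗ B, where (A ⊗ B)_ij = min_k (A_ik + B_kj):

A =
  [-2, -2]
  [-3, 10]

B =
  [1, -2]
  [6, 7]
A ⊗ B =
  [-1, -4]
  [-2, -5]

Apply the min-plus product entry-by-entry:
  C[0][0] = min over k of (A[0][0] + B[0][0] = -2 + 1 = -1, A[0][1] + B[1][0] = -2 + 6 = 4) = -1 (attained at k = 0)
  C[0][1] = min over k of (A[0][0] + B[0][1] = -2 + -2 = -4, A[0][1] + B[1][1] = -2 + 7 = 5) = -4 (attained at k = 0)
  C[1][0] = min over k of (A[1][0] + B[0][0] = -3 + 1 = -2, A[1][1] + B[1][0] = 10 + 6 = 16) = -2 (attained at k = 0)
  C[1][1] = min over k of (A[1][0] + B[0][1] = -3 + -2 = -5, A[1][1] + B[1][1] = 10 + 7 = 17) = -5 (attained at k = 0)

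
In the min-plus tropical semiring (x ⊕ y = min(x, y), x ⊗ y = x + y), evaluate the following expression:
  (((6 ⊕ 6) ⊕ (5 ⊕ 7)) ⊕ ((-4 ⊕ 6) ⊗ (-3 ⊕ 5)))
(((6 ⊕ 6) ⊕ (5 ⊕ 7)) ⊕ ((-4 ⊕ 6) ⊗ (-3 ⊕ 5))) = -7

Expand innermost to outermost. Recall ⊕ takes the minimum of its arguments and ⊗ takes their sum. Working out the expression (((6 ⊕ 6) ⊕ (5 ⊕ 7)) ⊕ ((-4 ⊕ 6) ⊗ (-3 ⊕ 5))) gives -7.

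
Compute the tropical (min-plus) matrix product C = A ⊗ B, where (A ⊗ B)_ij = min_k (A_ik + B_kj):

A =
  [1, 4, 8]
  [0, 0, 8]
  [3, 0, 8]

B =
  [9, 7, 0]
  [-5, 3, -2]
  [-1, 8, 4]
A ⊗ B =
  [-1, 7, 1]
  [-5, 3, -2]
  [-5, 3, -2]

Apply the min-plus product entry-by-entry:
  C[0][0] = min over k of (A[0][0] + B[0][0] = 1 + 9 = 10, A[0][1] + B[1][0] = 4 + -5 = -1, A[0][2] + B[2][0] = 8 + -1 = 7) = -1 (attained at k = 1)
  C[0][1] = min over k of (A[0][0] + B[0][1] = 1 + 7 = 8, A[0][1] + B[1][1] = 4 + 3 = 7, A[0][2] + B[2][1] = 8 + 8 = 16) = 7 (attained at k = 1)
  C[0][2] = min over k of (A[0][0] + B[0][2] = 1 + 0 = 1, A[0][1] + B[1][2] = 4 + -2 = 2, A[0][2] + B[2][2] = 8 + 4 = 12) = 1 (attained at k = 0)
  C[1][0] = min over k of (A[1][0] + B[0][0] = 0 + 9 = 9, A[1][1] + B[1][0] = 0 + -5 = -5, A[1][2] + B[2][0] = 8 + -1 = 7) = -5 (attained at k = 1)
  C[1][1] = min over k of (A[1][0] + B[0][1] = 0 + 7 = 7, A[1][1] + B[1][1] = 0 + 3 = 3, A[1][2] + B[2][1] = 8 + 8 = 16) = 3 (attained at k = 1)
  C[1][2] = min over k of (A[1][0] + B[0][2] = 0 + 0 = 0, A[1][1] + B[1][2] = 0 + -2 = -2, A[1][2] + B[2][2] = 8 + 4 = 12) = -2 (attained at k = 1)
  C[2][0] = min over k of (A[2][0] + B[0][0] = 3 + 9 = 12, A[2][1] + B[1][0] = 0 + -5 = -5, A[2][2] + B[2][0] = 8 + -1 = 7) = -5 (attained at k = 1)
  C[2][1] = min over k of (A[2][0] + B[0][1] = 3 + 7 = 10, A[2][1] + B[1][1] = 0 + 3 = 3, A[2][2] + B[2][1] = 8 + 8 = 16) = 3 (attained at k = 1)
  C[2][2] = min over k of (A[2][0] + B[0][2] = 3 + 0 = 3, A[2][1] + B[1][2] = 0 + -2 = -2, A[2][2] + B[2][2] = 8 + 4 = 12) = -2 (attained at k = 1)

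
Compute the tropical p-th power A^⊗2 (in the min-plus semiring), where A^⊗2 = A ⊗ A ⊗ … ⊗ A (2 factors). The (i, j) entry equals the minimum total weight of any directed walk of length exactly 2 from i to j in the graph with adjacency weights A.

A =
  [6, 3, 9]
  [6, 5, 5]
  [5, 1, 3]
A^⊗2 =
  [9, 8, 8]
  [10, 6, 8]
  [7, 4, 6]

Each entry (A^⊗2)_ij equals the minimum over all length-2 walks i = v_0 → v_1 → … → v_2 = j of Σ_t A[v_t][v_{t+1}]. For example, for (i, j) = (0, 2) we minimise over 3 possible intermediate vertex sequences; the minimum is 8, attained along the walk 0 → 1 → 2.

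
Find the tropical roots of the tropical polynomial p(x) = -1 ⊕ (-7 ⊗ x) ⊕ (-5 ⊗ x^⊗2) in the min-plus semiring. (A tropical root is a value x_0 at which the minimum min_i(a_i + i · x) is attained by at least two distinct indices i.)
Roots: {-2, 6}

Each tropical root is a break point of the lower envelope of the lines y = a_i + i · x (there are 3 lines, with slopes 0, 1, ..., 2). Only the lines that attain the minimum somewhere contribute to roots; other lines are dominated. Here the surviving (envelope) indices are i = 2, i = 1, i = 0.
Intersections between consecutive envelope lines give the roots: for adjacent envelope indices i < j the intersection is x = (a_i − a_j) / (j − i). Reading off the sorted break points: {-2, 6}.
Verification: at each break x_0, at least two indices attain the minimum of min_i(a_i + i · x_0).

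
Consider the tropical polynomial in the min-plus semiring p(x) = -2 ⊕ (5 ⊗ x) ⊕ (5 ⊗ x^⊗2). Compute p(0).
p(0) = -2

A tropical monomial a ⊗ x^⊗i evaluates to a + i · x. Evaluating each term at x = 0:
  Term 0 contributes -2 + 0 · 0 = -2
  Term 1 contributes 5 + 1 · 0 = 5
  Term 2 contributes 5 + 2 · 0 = 5
p(0) = ⊕ of these = min[-2, 5, 5] = -2.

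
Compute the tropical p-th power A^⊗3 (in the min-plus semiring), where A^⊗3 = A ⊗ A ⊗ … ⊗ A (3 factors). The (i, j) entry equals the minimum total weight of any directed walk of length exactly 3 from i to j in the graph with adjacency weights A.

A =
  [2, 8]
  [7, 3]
A^⊗3 =
  [6, 12]
  [11, 9]

Each entry (A^⊗3)_ij equals the minimum over all length-3 walks i = v_0 → v_1 → … → v_3 = j of Σ_t A[v_t][v_{t+1}]. For example, for (i, j) = (0, 1) we minimise over 4 possible intermediate vertex sequences; the minimum is 12, attained along the walk 0 → 0 → 0 → 1.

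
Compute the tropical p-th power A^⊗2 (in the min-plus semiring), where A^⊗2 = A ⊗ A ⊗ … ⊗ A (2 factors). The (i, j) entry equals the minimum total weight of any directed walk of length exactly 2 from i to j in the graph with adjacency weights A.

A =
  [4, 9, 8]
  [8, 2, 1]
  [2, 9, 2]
A^⊗2 =
  [8, 11, 10]
  [3, 4, 3]
  [4, 11, 4]

Each entry (A^⊗2)_ij equals the minimum over all length-2 walks i = v_0 → v_1 → … → v_2 = j of Σ_t A[v_t][v_{t+1}]. For example, for (i, j) = (0, 2) we minimise over 3 possible intermediate vertex sequences; the minimum is 10, attained along the walk 0 → 1 → 2.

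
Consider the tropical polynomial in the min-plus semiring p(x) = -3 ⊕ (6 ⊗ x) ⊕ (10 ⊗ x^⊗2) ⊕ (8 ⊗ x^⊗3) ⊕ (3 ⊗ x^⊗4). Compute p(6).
p(6) = -3

A tropical monomial a ⊗ x^⊗i evaluates to a + i · x. Evaluating each term at x = 6:
  Term 0 contributes -3 + 0 · 6 = -3
  Term 1 contributes 6 + 1 · 6 = 12
  Term 2 contributes 10 + 2 · 6 = 22
  Term 3 contributes 8 + 3 · 6 = 26
  Term 4 contributes 3 + 4 · 6 = 27
p(6) = ⊕ of these = min[-3, 12, 22, 26, 27] = -3.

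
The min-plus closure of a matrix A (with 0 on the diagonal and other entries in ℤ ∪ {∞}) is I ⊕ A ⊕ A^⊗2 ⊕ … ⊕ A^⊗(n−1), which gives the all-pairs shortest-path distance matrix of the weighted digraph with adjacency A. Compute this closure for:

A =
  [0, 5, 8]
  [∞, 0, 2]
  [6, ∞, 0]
Closure =
  [0, 5, 7]
  [8, 0, 2]
  [6, 11, 0]

This is the Floyd-Warshall all-pairs shortest-path computation. For each intermediate vertex k = 0, 1, …, 2, update dist[i][j] ← min(dist[i][j], dist[i][k] + dist[k][j]). The final matrix gives, for each (i, j), the minimum total weight of any directed path from i to j (possibly empty when i = j).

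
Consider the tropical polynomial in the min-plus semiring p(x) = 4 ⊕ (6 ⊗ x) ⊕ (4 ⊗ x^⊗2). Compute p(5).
p(5) = 4

A tropical monomial a ⊗ x^⊗i evaluates to a + i · x. Evaluating each term at x = 5:
  Term 0 contributes 4 + 0 · 5 = 4
  Term 1 contributes 6 + 1 · 5 = 11
  Term 2 contributes 4 + 2 · 5 = 14
p(5) = ⊕ of these = min[4, 11, 14] = 4.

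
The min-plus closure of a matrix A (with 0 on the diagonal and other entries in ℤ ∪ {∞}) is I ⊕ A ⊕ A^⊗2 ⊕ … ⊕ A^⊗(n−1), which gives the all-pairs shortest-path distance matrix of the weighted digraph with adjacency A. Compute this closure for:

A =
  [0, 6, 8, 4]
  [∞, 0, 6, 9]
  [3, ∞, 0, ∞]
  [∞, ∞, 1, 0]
Closure =
  [0, 6, 5, 4]
  [9, 0, 6, 9]
  [3, 9, 0, 7]
  [4, 10, 1, 0]

This is the Floyd-Warshall all-pairs shortest-path computation. For each intermediate vertex k = 0, 1, …, 3, update dist[i][j] ← min(dist[i][j], dist[i][k] + dist[k][j]). The final matrix gives, for each (i, j), the minimum total weight of any directed path from i to j (possibly empty when i = j).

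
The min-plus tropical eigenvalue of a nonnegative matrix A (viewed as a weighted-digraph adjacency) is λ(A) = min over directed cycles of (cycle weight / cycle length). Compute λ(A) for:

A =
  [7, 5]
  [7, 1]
λ(A) = 1

Enumerate directed cycles and compute their means (weight / length). Sample:
  cycle 0 → 0: weight = 7, length = 1, mean = 7/1 ≈ 7.000
  cycle 1 → 1: weight = 1, length = 1, mean = 1/1 ≈ 1.000
  cycle 0 → 1 → 0: weight = 12, length = 2, mean = 12/2 ≈ 6.000
  cycle 1 → 0 → 1: weight = 12, length = 2, mean = 12/2 ≈ 6.000
Minimum mean = 1.000, attained e.g. along the cycle 1 → 1 with weight 1 and length 1. So λ(A) = 1/1 = 1.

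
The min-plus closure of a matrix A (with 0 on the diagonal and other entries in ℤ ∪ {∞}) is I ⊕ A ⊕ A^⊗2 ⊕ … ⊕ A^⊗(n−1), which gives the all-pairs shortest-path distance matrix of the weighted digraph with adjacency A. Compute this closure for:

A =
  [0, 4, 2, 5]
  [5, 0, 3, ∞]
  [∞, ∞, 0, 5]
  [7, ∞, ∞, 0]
Closure =
  [0, 4, 2, 5]
  [5, 0, 3, 8]
  [12, 16, 0, 5]
  [7, 11, 9, 0]

This is the Floyd-Warshall all-pairs shortest-path computation. For each intermediate vertex k = 0, 1, …, 3, update dist[i][j] ← min(dist[i][j], dist[i][k] + dist[k][j]). The final matrix gives, for each (i, j), the minimum total weight of any directed path from i to j (possibly empty when i = j).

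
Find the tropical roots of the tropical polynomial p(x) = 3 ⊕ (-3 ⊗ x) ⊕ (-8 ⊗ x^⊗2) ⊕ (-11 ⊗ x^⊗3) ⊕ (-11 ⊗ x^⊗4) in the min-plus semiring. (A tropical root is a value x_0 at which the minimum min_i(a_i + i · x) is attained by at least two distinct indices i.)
Roots: {0, 3, 5, 6}

Each tropical root is a break point of the lower envelope of the lines y = a_i + i · x (there are 5 lines, with slopes 0, 1, ..., 4). Only the lines that attain the minimum somewhere contribute to roots; other lines are dominated. Here the surviving (envelope) indices are i = 4, i = 3, i = 2, i = 1, i = 0.
Intersections between consecutive envelope lines give the roots: for adjacent envelope indices i < j the intersection is x = (a_i − a_j) / (j − i). Reading off the sorted break points: {0, 3, 5, 6}.
Verification: at each break x_0, at least two indices attain the minimum of min_i(a_i + i · x_0).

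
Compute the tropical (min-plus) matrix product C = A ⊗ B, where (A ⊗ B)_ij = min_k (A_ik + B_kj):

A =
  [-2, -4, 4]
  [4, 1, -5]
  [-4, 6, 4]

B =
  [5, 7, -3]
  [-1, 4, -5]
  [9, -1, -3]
A ⊗ B =
  [-5, 0, -9]
  [0, -6, -8]
  [1, 3, -7]

Apply the min-plus product entry-by-entry:
  C[0][0] = min over k of (A[0][0] + B[0][0] = -2 + 5 = 3, A[0][1] + B[1][0] = -4 + -1 = -5, A[0][2] + B[2][0] = 4 + 9 = 13) = -5 (attained at k = 1)
  C[0][1] = min over k of (A[0][0] + B[0][1] = -2 + 7 = 5, A[0][1] + B[1][1] = -4 + 4 = 0, A[0][2] + B[2][1] = 4 + -1 = 3) = 0 (attained at k = 1)
  C[0][2] = min over k of (A[0][0] + B[0][2] = -2 + -3 = -5, A[0][1] + B[1][2] = -4 + -5 = -9, A[0][2] + B[2][2] = 4 + -3 = 1) = -9 (attained at k = 1)
  C[1][0] = min over k of (A[1][0] + B[0][0] = 4 + 5 = 9, A[1][1] + B[1][0] = 1 + -1 = 0, A[1][2] + B[2][0] = -5 + 9 = 4) = 0 (attained at k = 1)
  C[1][1] = min over k of (A[1][0] + B[0][1] = 4 + 7 = 11, A[1][1] + B[1][1] = 1 + 4 = 5, A[1][2] + B[2][1] = -5 + -1 = -6) = -6 (attained at k = 2)
  C[1][2] = min over k of (A[1][0] + B[0][2] = 4 + -3 = 1, A[1][1] + B[1][2] = 1 + -5 = -4, A[1][2] + B[2][2] = -5 + -3 = -8) = -8 (attained at k = 2)
  C[2][0] = min over k of (A[2][0] + B[0][0] = -4 + 5 = 1, A[2][1] + B[1][0] = 6 + -1 = 5, A[2][2] + B[2][0] = 4 + 9 = 13) = 1 (attained at k = 0)
  C[2][1] = min over k of (A[2][0] + B[0][1] = -4 + 7 = 3, A[2][1] + B[1][1] = 6 + 4 = 10, A[2][2] + B[2][1] = 4 + -1 = 3) = 3 (attained at k = 0)
  C[2][2] = min over k of (A[2][0] + B[0][2] = -4 + -3 = -7, A[2][1] + B[1][2] = 6 + -5 = 1, A[2][2] + B[2][2] = 4 + -3 = 1) = -7 (attained at k = 0)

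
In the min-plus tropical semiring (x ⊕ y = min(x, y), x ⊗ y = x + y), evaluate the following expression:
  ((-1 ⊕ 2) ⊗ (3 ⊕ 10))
((-1 ⊕ 2) ⊗ (3 ⊕ 10)) = 2

Expand innermost to outermost. Recall ⊕ takes the minimum of its arguments and ⊗ takes their sum. Working out the expression ((-1 ⊕ 2) ⊗ (3 ⊕ 10)) gives 2.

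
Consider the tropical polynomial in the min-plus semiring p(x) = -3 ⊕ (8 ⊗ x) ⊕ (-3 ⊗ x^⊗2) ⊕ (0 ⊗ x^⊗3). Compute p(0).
p(0) = -3

A tropical monomial a ⊗ x^⊗i evaluates to a + i · x. Evaluating each term at x = 0:
  Term 0 contributes -3 + 0 · 0 = -3
  Term 1 contributes 8 + 1 · 0 = 8
  Term 2 contributes -3 + 2 · 0 = -3
  Term 3 contributes 0 + 3 · 0 = 0
p(0) = ⊕ of these = min[-3, 8, -3, 0] = -3.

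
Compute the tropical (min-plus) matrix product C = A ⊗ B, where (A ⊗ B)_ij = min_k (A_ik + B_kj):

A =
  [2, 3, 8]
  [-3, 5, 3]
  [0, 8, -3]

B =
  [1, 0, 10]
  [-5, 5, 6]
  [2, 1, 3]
A ⊗ B =
  [-2, 2, 9]
  [-2, -3, 6]
  [-1, -2, 0]

Apply the min-plus product entry-by-entry:
  C[0][0] = min over k of (A[0][0] + B[0][0] = 2 + 1 = 3, A[0][1] + B[1][0] = 3 + -5 = -2, A[0][2] + B[2][0] = 8 + 2 = 10) = -2 (attained at k = 1)
  C[0][1] = min over k of (A[0][0] + B[0][1] = 2 + 0 = 2, A[0][1] + B[1][1] = 3 + 5 = 8, A[0][2] + B[2][1] = 8 + 1 = 9) = 2 (attained at k = 0)
  C[0][2] = min over k of (A[0][0] + B[0][2] = 2 + 10 = 12, A[0][1] + B[1][2] = 3 + 6 = 9, A[0][2] + B[2][2] = 8 + 3 = 11) = 9 (attained at k = 1)
  C[1][0] = min over k of (A[1][0] + B[0][0] = -3 + 1 = -2, A[1][1] + B[1][0] = 5 + -5 = 0, A[1][2] + B[2][0] = 3 + 2 = 5) = -2 (attained at k = 0)
  C[1][1] = min over k of (A[1][0] + B[0][1] = -3 + 0 = -3, A[1][1] + B[1][1] = 5 + 5 = 10, A[1][2] + B[2][1] = 3 + 1 = 4) = -3 (attained at k = 0)
  C[1][2] = min over k of (A[1][0] + B[0][2] = -3 + 10 = 7, A[1][1] + B[1][2] = 5 + 6 = 11, A[1][2] + B[2][2] = 3 + 3 = 6) = 6 (attained at k = 2)
  C[2][0] = min over k of (A[2][0] + B[0][0] = 0 + 1 = 1, A[2][1] + B[1][0] = 8 + -5 = 3, A[2][2] + B[2][0] = -3 + 2 = -1) = -1 (attained at k = 2)
  C[2][1] = min over k of (A[2][0] + B[0][1] = 0 + 0 = 0, A[2][1] + B[1][1] = 8 + 5 = 13, A[2][2] + B[2][1] = -3 + 1 = -2) = -2 (attained at k = 2)
  C[2][2] = min over k of (A[2][0] + B[0][2] = 0 + 10 = 10, A[2][1] + B[1][2] = 8 + 6 = 14, A[2][2] + B[2][2] = -3 + 3 = 0) = 0 (attained at k = 2)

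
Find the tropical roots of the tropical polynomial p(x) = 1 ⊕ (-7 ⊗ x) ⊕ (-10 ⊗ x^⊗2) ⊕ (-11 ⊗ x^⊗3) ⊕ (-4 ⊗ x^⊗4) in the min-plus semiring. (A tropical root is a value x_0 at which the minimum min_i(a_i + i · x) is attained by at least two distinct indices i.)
Roots: {-7, 1, 3, 8}

Each tropical root is a break point of the lower envelope of the lines y = a_i + i · x (there are 5 lines, with slopes 0, 1, ..., 4). Only the lines that attain the minimum somewhere contribute to roots; other lines are dominated. Here the surviving (envelope) indices are i = 4, i = 3, i = 2, i = 1, i = 0.
Intersections between consecutive envelope lines give the roots: for adjacent envelope indices i < j the intersection is x = (a_i − a_j) / (j − i). Reading off the sorted break points: {-7, 1, 3, 8}.
Verification: at each break x_0, at least two indices attain the minimum of min_i(a_i + i · x_0).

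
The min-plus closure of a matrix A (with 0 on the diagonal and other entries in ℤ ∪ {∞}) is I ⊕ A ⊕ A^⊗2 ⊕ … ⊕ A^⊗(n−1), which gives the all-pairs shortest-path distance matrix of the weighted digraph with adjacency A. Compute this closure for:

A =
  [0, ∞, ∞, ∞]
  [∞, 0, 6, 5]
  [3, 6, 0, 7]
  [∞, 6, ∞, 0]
Closure =
  [0, ∞, ∞, ∞]
  [9, 0, 6, 5]
  [3, 6, 0, 7]
  [15, 6, 12, 0]

This is the Floyd-Warshall all-pairs shortest-path computation. For each intermediate vertex k = 0, 1, …, 3, update dist[i][j] ← min(dist[i][j], dist[i][k] + dist[k][j]). The final matrix gives, for each (i, j), the minimum total weight of any directed path from i to j (possibly empty when i = j).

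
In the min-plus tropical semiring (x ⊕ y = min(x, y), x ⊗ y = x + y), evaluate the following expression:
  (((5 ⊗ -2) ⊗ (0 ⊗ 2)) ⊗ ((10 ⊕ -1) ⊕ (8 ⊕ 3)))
(((5 ⊗ -2) ⊗ (0 ⊗ 2)) ⊗ ((10 ⊕ -1) ⊕ (8 ⊕ 3))) = 4

Expand innermost to outermost. Recall ⊕ takes the minimum of its arguments and ⊗ takes their sum. Working out the expression (((5 ⊗ -2) ⊗ (0 ⊗ 2)) ⊗ ((10 ⊕ -1) ⊕ (8 ⊕ 3))) gives 4.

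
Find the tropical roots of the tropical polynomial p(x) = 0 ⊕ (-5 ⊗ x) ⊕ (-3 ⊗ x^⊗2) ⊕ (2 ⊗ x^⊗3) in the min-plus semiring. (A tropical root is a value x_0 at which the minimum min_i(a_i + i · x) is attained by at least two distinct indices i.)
Roots: {-5, -2, 5}

Each tropical root is a break point of the lower envelope of the lines y = a_i + i · x (there are 4 lines, with slopes 0, 1, ..., 3). Only the lines that attain the minimum somewhere contribute to roots; other lines are dominated. Here the surviving (envelope) indices are i = 3, i = 2, i = 1, i = 0.
Intersections between consecutive envelope lines give the roots: for adjacent envelope indices i < j the intersection is x = (a_i − a_j) / (j − i). Reading off the sorted break points: {-5, -2, 5}.
Verification: at each break x_0, at least two indices attain the minimum of min_i(a_i + i · x_0).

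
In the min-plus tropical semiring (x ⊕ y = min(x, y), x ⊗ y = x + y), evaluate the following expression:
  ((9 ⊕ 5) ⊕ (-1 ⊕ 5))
((9 ⊕ 5) ⊕ (-1 ⊕ 5)) = -1

Expand innermost to outermost. Recall ⊕ takes the minimum of its arguments and ⊗ takes their sum. Working out the expression ((9 ⊕ 5) ⊕ (-1 ⊕ 5)) gives -1.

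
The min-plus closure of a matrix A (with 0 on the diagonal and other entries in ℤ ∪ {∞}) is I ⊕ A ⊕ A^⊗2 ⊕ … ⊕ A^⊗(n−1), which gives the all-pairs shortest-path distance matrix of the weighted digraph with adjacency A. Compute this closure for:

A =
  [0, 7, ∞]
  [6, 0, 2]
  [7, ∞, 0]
Closure =
  [0, 7, 9]
  [6, 0, 2]
  [7, 14, 0]

This is the Floyd-Warshall all-pairs shortest-path computation. For each intermediate vertex k = 0, 1, …, 2, update dist[i][j] ← min(dist[i][j], dist[i][k] + dist[k][j]). The final matrix gives, for each (i, j), the minimum total weight of any directed path from i to j (possibly empty when i = j).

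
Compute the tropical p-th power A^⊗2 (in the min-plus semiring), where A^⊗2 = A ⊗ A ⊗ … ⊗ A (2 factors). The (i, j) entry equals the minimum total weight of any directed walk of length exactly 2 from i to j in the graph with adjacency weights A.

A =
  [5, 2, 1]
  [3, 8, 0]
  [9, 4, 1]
A^⊗2 =
  [5, 5, 2]
  [8, 4, 1]
  [7, 5, 2]

Each entry (A^⊗2)_ij equals the minimum over all length-2 walks i = v_0 → v_1 → … → v_2 = j of Σ_t A[v_t][v_{t+1}]. For example, for (i, j) = (0, 2) we minimise over 3 possible intermediate vertex sequences; the minimum is 2, attained along the walk 0 → 1 → 2.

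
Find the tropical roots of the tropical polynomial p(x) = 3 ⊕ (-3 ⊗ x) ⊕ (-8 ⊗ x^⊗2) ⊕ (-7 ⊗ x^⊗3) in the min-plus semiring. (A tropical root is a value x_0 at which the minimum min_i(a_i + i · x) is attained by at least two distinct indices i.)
Roots: {-1, 5, 6}

Each tropical root is a break point of the lower envelope of the lines y = a_i + i · x (there are 4 lines, with slopes 0, 1, ..., 3). Only the lines that attain the minimum somewhere contribute to roots; other lines are dominated. Here the surviving (envelope) indices are i = 3, i = 2, i = 1, i = 0.
Intersections between consecutive envelope lines give the roots: for adjacent envelope indices i < j the intersection is x = (a_i − a_j) / (j − i). Reading off the sorted break points: {-1, 5, 6}.
Verification: at each break x_0, at least two indices attain the minimum of min_i(a_i + i · x_0).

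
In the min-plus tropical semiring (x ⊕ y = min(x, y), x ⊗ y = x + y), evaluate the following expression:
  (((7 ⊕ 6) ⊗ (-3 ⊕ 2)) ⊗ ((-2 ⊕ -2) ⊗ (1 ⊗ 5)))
(((7 ⊕ 6) ⊗ (-3 ⊕ 2)) ⊗ ((-2 ⊕ -2) ⊗ (1 ⊗ 5))) = 7

Expand innermost to outermost. Recall ⊕ takes the minimum of its arguments and ⊗ takes their sum. Working out the expression (((7 ⊕ 6) ⊗ (-3 ⊕ 2)) ⊗ ((-2 ⊕ -2) ⊗ (1 ⊗ 5))) gives 7.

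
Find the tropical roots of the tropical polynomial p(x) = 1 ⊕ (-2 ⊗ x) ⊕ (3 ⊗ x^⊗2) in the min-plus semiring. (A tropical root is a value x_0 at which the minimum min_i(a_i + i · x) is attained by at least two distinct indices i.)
Roots: {-5, 3}

Each tropical root is a break point of the lower envelope of the lines y = a_i + i · x (there are 3 lines, with slopes 0, 1, ..., 2). Only the lines that attain the minimum somewhere contribute to roots; other lines are dominated. Here the surviving (envelope) indices are i = 2, i = 1, i = 0.
Intersections between consecutive envelope lines give the roots: for adjacent envelope indices i < j the intersection is x = (a_i − a_j) / (j − i). Reading off the sorted break points: {-5, 3}.
Verification: at each break x_0, at least two indices attain the minimum of min_i(a_i + i · x_0).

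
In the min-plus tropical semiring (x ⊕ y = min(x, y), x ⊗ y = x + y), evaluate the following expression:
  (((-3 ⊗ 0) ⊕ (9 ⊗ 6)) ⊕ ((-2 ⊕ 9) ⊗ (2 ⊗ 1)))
(((-3 ⊗ 0) ⊕ (9 ⊗ 6)) ⊕ ((-2 ⊕ 9) ⊗ (2 ⊗ 1))) = -3

Expand innermost to outermost. Recall ⊕ takes the minimum of its arguments and ⊗ takes their sum. Working out the expression (((-3 ⊗ 0) ⊕ (9 ⊗ 6)) ⊕ ((-2 ⊕ 9) ⊗ (2 ⊗ 1))) gives -3.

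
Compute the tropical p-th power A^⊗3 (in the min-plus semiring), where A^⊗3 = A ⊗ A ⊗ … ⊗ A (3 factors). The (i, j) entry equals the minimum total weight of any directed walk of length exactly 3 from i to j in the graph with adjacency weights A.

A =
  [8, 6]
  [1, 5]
A^⊗3 =
  [12, 13]
  [8, 12]

Each entry (A^⊗3)_ij equals the minimum over all length-3 walks i = v_0 → v_1 → … → v_3 = j of Σ_t A[v_t][v_{t+1}]. For example, for (i, j) = (0, 1) we minimise over 4 possible intermediate vertex sequences; the minimum is 13, attained along the walk 0 → 1 → 0 → 1.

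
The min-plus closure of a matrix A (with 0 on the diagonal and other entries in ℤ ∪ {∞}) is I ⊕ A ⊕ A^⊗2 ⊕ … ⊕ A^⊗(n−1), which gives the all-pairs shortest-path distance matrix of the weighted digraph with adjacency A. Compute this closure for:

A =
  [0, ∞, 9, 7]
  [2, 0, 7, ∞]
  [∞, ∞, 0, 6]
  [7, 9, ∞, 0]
Closure =
  [0, 16, 9, 7]
  [2, 0, 7, 9]
  [13, 15, 0, 6]
  [7, 9, 16, 0]

This is the Floyd-Warshall all-pairs shortest-path computation. For each intermediate vertex k = 0, 1, …, 3, update dist[i][j] ← min(dist[i][j], dist[i][k] + dist[k][j]). The final matrix gives, for each (i, j), the minimum total weight of any directed path from i to j (possibly empty when i = j).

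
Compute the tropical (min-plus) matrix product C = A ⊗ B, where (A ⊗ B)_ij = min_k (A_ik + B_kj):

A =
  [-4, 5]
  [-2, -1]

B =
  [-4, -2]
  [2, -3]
A ⊗ B =
  [-8, -6]
  [-6, -4]

Apply the min-plus product entry-by-entry:
  C[0][0] = min over k of (A[0][0] + B[0][0] = -4 + -4 = -8, A[0][1] + B[1][0] = 5 + 2 = 7) = -8 (attained at k = 0)
  C[0][1] = min over k of (A[0][0] + B[0][1] = -4 + -2 = -6, A[0][1] + B[1][1] = 5 + -3 = 2) = -6 (attained at k = 0)
  C[1][0] = min over k of (A[1][0] + B[0][0] = -2 + -4 = -6, A[1][1] + B[1][0] = -1 + 2 = 1) = -6 (attained at k = 0)
  C[1][1] = min over k of (A[1][0] + B[0][1] = -2 + -2 = -4, A[1][1] + B[1][1] = -1 + -3 = -4) = -4 (attained at k = 0)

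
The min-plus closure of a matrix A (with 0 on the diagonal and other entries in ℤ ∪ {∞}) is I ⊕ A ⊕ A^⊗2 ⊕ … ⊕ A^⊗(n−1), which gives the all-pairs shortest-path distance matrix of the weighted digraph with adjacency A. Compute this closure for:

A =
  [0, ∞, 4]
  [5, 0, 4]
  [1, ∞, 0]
Closure =
  [0, ∞, 4]
  [5, 0, 4]
  [1, ∞, 0]

This is the Floyd-Warshall all-pairs shortest-path computation. For each intermediate vertex k = 0, 1, …, 2, update dist[i][j] ← min(dist[i][j], dist[i][k] + dist[k][j]). The final matrix gives, for each (i, j), the minimum total weight of any directed path from i to j (possibly empty when i = j).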